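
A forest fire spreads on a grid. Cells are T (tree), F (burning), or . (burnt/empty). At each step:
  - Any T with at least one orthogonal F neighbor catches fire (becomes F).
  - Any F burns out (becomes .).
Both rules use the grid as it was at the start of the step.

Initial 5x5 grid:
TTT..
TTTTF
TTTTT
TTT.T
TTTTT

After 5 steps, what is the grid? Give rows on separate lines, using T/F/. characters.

Step 1: 2 trees catch fire, 1 burn out
  TTT..
  TTTF.
  TTTTF
  TTT.T
  TTTTT
Step 2: 3 trees catch fire, 2 burn out
  TTT..
  TTF..
  TTTF.
  TTT.F
  TTTTT
Step 3: 4 trees catch fire, 3 burn out
  TTF..
  TF...
  TTF..
  TTT..
  TTTTF
Step 4: 5 trees catch fire, 4 burn out
  TF...
  F....
  TF...
  TTF..
  TTTF.
Step 5: 4 trees catch fire, 5 burn out
  F....
  .....
  F....
  TF...
  TTF..

F....
.....
F....
TF...
TTF..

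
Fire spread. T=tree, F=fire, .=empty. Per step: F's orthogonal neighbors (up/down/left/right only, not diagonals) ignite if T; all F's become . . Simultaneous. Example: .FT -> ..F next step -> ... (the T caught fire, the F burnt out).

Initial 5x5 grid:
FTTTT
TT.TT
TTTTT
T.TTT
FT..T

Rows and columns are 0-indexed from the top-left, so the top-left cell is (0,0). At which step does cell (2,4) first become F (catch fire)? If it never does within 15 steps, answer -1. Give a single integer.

Step 1: cell (2,4)='T' (+4 fires, +2 burnt)
Step 2: cell (2,4)='T' (+3 fires, +4 burnt)
Step 3: cell (2,4)='T' (+2 fires, +3 burnt)
Step 4: cell (2,4)='T' (+3 fires, +2 burnt)
Step 5: cell (2,4)='T' (+3 fires, +3 burnt)
Step 6: cell (2,4)='F' (+2 fires, +3 burnt)
  -> target ignites at step 6
Step 7: cell (2,4)='.' (+1 fires, +2 burnt)
Step 8: cell (2,4)='.' (+1 fires, +1 burnt)
Step 9: cell (2,4)='.' (+0 fires, +1 burnt)
  fire out at step 9

6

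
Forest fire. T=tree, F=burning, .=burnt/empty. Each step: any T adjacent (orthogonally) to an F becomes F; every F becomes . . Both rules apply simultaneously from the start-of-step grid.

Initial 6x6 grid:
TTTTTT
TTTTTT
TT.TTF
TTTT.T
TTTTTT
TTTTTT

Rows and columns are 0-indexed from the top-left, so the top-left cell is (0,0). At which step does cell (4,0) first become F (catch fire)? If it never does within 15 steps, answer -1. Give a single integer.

Step 1: cell (4,0)='T' (+3 fires, +1 burnt)
Step 2: cell (4,0)='T' (+4 fires, +3 burnt)
Step 3: cell (4,0)='T' (+5 fires, +4 burnt)
Step 4: cell (4,0)='T' (+5 fires, +5 burnt)
Step 5: cell (4,0)='T' (+5 fires, +5 burnt)
Step 6: cell (4,0)='T' (+6 fires, +5 burnt)
Step 7: cell (4,0)='F' (+4 fires, +6 burnt)
  -> target ignites at step 7
Step 8: cell (4,0)='.' (+1 fires, +4 burnt)
Step 9: cell (4,0)='.' (+0 fires, +1 burnt)
  fire out at step 9

7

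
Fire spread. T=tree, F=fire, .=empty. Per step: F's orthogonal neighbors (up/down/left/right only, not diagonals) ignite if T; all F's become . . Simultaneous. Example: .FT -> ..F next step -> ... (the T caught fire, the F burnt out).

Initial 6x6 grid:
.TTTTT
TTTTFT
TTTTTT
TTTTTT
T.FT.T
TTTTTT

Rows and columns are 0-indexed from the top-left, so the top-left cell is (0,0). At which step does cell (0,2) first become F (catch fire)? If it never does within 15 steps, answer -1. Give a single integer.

Step 1: cell (0,2)='T' (+7 fires, +2 burnt)
Step 2: cell (0,2)='T' (+11 fires, +7 burnt)
Step 3: cell (0,2)='F' (+7 fires, +11 burnt)
  -> target ignites at step 3
Step 4: cell (0,2)='.' (+6 fires, +7 burnt)
Step 5: cell (0,2)='.' (+0 fires, +6 burnt)
  fire out at step 5

3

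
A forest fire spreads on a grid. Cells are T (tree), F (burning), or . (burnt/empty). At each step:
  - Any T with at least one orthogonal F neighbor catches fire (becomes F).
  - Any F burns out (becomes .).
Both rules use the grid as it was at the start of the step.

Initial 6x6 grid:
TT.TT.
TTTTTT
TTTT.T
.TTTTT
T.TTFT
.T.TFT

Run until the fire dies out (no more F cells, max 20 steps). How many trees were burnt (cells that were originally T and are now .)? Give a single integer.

Answer: 25

Derivation:
Step 1: +5 fires, +2 burnt (F count now 5)
Step 2: +3 fires, +5 burnt (F count now 3)
Step 3: +3 fires, +3 burnt (F count now 3)
Step 4: +4 fires, +3 burnt (F count now 4)
Step 5: +4 fires, +4 burnt (F count now 4)
Step 6: +3 fires, +4 burnt (F count now 3)
Step 7: +2 fires, +3 burnt (F count now 2)
Step 8: +1 fires, +2 burnt (F count now 1)
Step 9: +0 fires, +1 burnt (F count now 0)
Fire out after step 9
Initially T: 27, now '.': 34
Total burnt (originally-T cells now '.'): 25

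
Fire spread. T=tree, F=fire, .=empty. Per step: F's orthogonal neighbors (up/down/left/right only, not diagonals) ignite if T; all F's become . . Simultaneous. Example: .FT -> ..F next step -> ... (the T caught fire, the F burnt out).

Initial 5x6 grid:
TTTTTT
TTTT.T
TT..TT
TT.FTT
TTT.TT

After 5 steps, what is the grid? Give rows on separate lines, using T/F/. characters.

Step 1: 1 trees catch fire, 1 burn out
  TTTTTT
  TTTT.T
  TT..TT
  TT..FT
  TTT.TT
Step 2: 3 trees catch fire, 1 burn out
  TTTTTT
  TTTT.T
  TT..FT
  TT...F
  TTT.FT
Step 3: 2 trees catch fire, 3 burn out
  TTTTTT
  TTTT.T
  TT...F
  TT....
  TTT..F
Step 4: 1 trees catch fire, 2 burn out
  TTTTTT
  TTTT.F
  TT....
  TT....
  TTT...
Step 5: 1 trees catch fire, 1 burn out
  TTTTTF
  TTTT..
  TT....
  TT....
  TTT...

TTTTTF
TTTT..
TT....
TT....
TTT...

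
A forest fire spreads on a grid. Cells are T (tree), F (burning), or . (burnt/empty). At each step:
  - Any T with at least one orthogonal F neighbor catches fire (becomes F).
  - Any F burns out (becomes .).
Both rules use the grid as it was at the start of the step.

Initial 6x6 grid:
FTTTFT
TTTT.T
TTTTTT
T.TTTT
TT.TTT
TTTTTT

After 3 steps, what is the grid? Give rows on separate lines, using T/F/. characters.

Step 1: 4 trees catch fire, 2 burn out
  .FTF.F
  FTTT.T
  TTTTTT
  T.TTTT
  TT.TTT
  TTTTTT
Step 2: 5 trees catch fire, 4 burn out
  ..F...
  .FTF.F
  FTTTTT
  T.TTTT
  TT.TTT
  TTTTTT
Step 3: 5 trees catch fire, 5 burn out
  ......
  ..F...
  .FTFTF
  F.TTTT
  TT.TTT
  TTTTTT

......
..F...
.FTFTF
F.TTTT
TT.TTT
TTTTTT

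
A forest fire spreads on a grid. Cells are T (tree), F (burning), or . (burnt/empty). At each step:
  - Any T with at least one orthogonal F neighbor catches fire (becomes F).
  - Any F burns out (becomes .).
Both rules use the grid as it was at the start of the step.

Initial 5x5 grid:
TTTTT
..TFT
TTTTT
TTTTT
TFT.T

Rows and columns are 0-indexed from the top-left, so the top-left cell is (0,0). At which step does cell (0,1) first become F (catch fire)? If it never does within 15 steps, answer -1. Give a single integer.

Step 1: cell (0,1)='T' (+7 fires, +2 burnt)
Step 2: cell (0,1)='T' (+8 fires, +7 burnt)
Step 3: cell (0,1)='F' (+3 fires, +8 burnt)
  -> target ignites at step 3
Step 4: cell (0,1)='.' (+2 fires, +3 burnt)
Step 5: cell (0,1)='.' (+0 fires, +2 burnt)
  fire out at step 5

3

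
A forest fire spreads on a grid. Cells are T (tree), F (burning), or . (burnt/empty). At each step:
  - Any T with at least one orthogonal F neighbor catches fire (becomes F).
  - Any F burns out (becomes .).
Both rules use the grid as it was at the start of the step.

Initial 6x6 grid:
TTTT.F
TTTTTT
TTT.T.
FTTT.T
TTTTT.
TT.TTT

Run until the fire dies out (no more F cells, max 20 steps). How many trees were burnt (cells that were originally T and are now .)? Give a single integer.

Answer: 27

Derivation:
Step 1: +4 fires, +2 burnt (F count now 4)
Step 2: +6 fires, +4 burnt (F count now 6)
Step 3: +8 fires, +6 burnt (F count now 8)
Step 4: +4 fires, +8 burnt (F count now 4)
Step 5: +3 fires, +4 burnt (F count now 3)
Step 6: +1 fires, +3 burnt (F count now 1)
Step 7: +1 fires, +1 burnt (F count now 1)
Step 8: +0 fires, +1 burnt (F count now 0)
Fire out after step 8
Initially T: 28, now '.': 35
Total burnt (originally-T cells now '.'): 27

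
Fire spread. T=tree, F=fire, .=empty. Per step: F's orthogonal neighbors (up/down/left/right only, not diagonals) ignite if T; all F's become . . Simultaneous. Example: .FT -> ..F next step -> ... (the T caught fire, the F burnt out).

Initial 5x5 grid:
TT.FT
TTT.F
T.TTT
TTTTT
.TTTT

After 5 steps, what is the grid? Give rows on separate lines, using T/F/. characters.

Step 1: 2 trees catch fire, 2 burn out
  TT..F
  TTT..
  T.TTF
  TTTTT
  .TTTT
Step 2: 2 trees catch fire, 2 burn out
  TT...
  TTT..
  T.TF.
  TTTTF
  .TTTT
Step 3: 3 trees catch fire, 2 burn out
  TT...
  TTT..
  T.F..
  TTTF.
  .TTTF
Step 4: 3 trees catch fire, 3 burn out
  TT...
  TTF..
  T....
  TTF..
  .TTF.
Step 5: 3 trees catch fire, 3 burn out
  TT...
  TF...
  T....
  TF...
  .TF..

TT...
TF...
T....
TF...
.TF..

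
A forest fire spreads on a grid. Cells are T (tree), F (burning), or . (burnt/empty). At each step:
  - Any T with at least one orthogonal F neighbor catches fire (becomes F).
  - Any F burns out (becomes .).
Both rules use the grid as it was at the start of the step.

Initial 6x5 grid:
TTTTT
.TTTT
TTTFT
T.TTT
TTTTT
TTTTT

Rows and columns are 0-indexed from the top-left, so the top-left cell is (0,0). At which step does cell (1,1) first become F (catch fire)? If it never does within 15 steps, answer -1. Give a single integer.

Step 1: cell (1,1)='T' (+4 fires, +1 burnt)
Step 2: cell (1,1)='T' (+7 fires, +4 burnt)
Step 3: cell (1,1)='F' (+7 fires, +7 burnt)
  -> target ignites at step 3
Step 4: cell (1,1)='.' (+5 fires, +7 burnt)
Step 5: cell (1,1)='.' (+3 fires, +5 burnt)
Step 6: cell (1,1)='.' (+1 fires, +3 burnt)
Step 7: cell (1,1)='.' (+0 fires, +1 burnt)
  fire out at step 7

3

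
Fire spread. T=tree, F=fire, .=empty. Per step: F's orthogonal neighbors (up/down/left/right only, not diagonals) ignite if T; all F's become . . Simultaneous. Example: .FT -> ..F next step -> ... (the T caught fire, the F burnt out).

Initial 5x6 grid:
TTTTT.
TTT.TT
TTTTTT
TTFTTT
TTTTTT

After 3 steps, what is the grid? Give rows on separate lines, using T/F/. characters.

Step 1: 4 trees catch fire, 1 burn out
  TTTTT.
  TTT.TT
  TTFTTT
  TF.FTT
  TTFTTT
Step 2: 7 trees catch fire, 4 burn out
  TTTTT.
  TTF.TT
  TF.FTT
  F...FT
  TF.FTT
Step 3: 7 trees catch fire, 7 burn out
  TTFTT.
  TF..TT
  F...FT
  .....F
  F...FT

TTFTT.
TF..TT
F...FT
.....F
F...FT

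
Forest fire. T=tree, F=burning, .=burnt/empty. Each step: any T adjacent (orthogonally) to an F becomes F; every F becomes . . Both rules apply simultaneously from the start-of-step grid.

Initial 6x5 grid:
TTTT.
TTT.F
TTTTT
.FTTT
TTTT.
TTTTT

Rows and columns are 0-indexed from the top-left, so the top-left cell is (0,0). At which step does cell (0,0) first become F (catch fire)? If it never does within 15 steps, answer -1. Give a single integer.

Step 1: cell (0,0)='T' (+4 fires, +2 burnt)
Step 2: cell (0,0)='T' (+9 fires, +4 burnt)
Step 3: cell (0,0)='T' (+6 fires, +9 burnt)
Step 4: cell (0,0)='F' (+3 fires, +6 burnt)
  -> target ignites at step 4
Step 5: cell (0,0)='.' (+2 fires, +3 burnt)
Step 6: cell (0,0)='.' (+0 fires, +2 burnt)
  fire out at step 6

4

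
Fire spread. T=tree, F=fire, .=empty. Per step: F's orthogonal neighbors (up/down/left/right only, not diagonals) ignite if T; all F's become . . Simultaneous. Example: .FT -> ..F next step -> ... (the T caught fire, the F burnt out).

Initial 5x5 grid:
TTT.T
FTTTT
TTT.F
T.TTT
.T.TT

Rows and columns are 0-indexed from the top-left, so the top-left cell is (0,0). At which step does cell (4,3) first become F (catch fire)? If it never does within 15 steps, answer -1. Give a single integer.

Step 1: cell (4,3)='T' (+5 fires, +2 burnt)
Step 2: cell (4,3)='T' (+8 fires, +5 burnt)
Step 3: cell (4,3)='F' (+4 fires, +8 burnt)
  -> target ignites at step 3
Step 4: cell (4,3)='.' (+0 fires, +4 burnt)
  fire out at step 4

3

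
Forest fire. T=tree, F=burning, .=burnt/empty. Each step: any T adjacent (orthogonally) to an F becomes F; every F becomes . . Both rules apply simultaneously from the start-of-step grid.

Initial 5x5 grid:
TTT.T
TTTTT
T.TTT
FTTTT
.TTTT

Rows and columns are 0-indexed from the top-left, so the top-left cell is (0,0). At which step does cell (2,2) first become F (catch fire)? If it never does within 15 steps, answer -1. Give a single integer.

Step 1: cell (2,2)='T' (+2 fires, +1 burnt)
Step 2: cell (2,2)='T' (+3 fires, +2 burnt)
Step 3: cell (2,2)='F' (+5 fires, +3 burnt)
  -> target ignites at step 3
Step 4: cell (2,2)='.' (+5 fires, +5 burnt)
Step 5: cell (2,2)='.' (+4 fires, +5 burnt)
Step 6: cell (2,2)='.' (+1 fires, +4 burnt)
Step 7: cell (2,2)='.' (+1 fires, +1 burnt)
Step 8: cell (2,2)='.' (+0 fires, +1 burnt)
  fire out at step 8

3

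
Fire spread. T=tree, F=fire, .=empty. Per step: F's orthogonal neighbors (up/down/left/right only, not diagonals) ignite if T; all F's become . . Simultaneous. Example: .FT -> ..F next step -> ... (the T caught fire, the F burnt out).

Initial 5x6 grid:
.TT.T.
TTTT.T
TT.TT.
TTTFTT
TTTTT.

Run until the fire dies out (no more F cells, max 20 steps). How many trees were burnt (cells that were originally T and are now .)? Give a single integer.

Step 1: +4 fires, +1 burnt (F count now 4)
Step 2: +6 fires, +4 burnt (F count now 6)
Step 3: +4 fires, +6 burnt (F count now 4)
Step 4: +4 fires, +4 burnt (F count now 4)
Step 5: +2 fires, +4 burnt (F count now 2)
Step 6: +0 fires, +2 burnt (F count now 0)
Fire out after step 6
Initially T: 22, now '.': 28
Total burnt (originally-T cells now '.'): 20

Answer: 20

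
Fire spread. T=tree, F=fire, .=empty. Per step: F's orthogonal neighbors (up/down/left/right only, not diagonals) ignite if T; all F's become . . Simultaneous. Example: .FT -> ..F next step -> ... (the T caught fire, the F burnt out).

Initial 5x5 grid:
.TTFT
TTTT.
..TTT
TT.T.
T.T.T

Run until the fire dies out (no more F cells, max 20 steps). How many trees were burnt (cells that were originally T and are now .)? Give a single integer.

Step 1: +3 fires, +1 burnt (F count now 3)
Step 2: +3 fires, +3 burnt (F count now 3)
Step 3: +4 fires, +3 burnt (F count now 4)
Step 4: +1 fires, +4 burnt (F count now 1)
Step 5: +0 fires, +1 burnt (F count now 0)
Fire out after step 5
Initially T: 16, now '.': 20
Total burnt (originally-T cells now '.'): 11

Answer: 11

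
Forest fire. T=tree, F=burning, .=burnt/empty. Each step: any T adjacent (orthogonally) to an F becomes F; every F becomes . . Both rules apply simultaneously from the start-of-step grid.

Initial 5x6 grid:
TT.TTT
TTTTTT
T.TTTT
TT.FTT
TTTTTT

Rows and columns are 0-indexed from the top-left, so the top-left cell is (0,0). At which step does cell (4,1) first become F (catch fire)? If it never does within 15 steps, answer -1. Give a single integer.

Step 1: cell (4,1)='T' (+3 fires, +1 burnt)
Step 2: cell (4,1)='T' (+6 fires, +3 burnt)
Step 3: cell (4,1)='F' (+6 fires, +6 burnt)
  -> target ignites at step 3
Step 4: cell (4,1)='.' (+5 fires, +6 burnt)
Step 5: cell (4,1)='.' (+4 fires, +5 burnt)
Step 6: cell (4,1)='.' (+2 fires, +4 burnt)
Step 7: cell (4,1)='.' (+0 fires, +2 burnt)
  fire out at step 7

3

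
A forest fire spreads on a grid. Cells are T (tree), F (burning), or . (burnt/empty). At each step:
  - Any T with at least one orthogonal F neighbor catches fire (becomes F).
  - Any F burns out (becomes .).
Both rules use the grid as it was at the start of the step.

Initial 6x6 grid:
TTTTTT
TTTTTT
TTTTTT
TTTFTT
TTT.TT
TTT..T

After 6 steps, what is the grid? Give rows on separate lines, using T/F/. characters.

Step 1: 3 trees catch fire, 1 burn out
  TTTTTT
  TTTTTT
  TTTFTT
  TTF.FT
  TTT.TT
  TTT..T
Step 2: 7 trees catch fire, 3 burn out
  TTTTTT
  TTTFTT
  TTF.FT
  TF...F
  TTF.FT
  TTT..T
Step 3: 9 trees catch fire, 7 burn out
  TTTFTT
  TTF.FT
  TF...F
  F.....
  TF...F
  TTF..T
Step 4: 8 trees catch fire, 9 burn out
  TTF.FT
  TF...F
  F.....
  ......
  F.....
  TF...F
Step 5: 4 trees catch fire, 8 burn out
  TF...F
  F.....
  ......
  ......
  ......
  F.....
Step 6: 1 trees catch fire, 4 burn out
  F.....
  ......
  ......
  ......
  ......
  ......

F.....
......
......
......
......
......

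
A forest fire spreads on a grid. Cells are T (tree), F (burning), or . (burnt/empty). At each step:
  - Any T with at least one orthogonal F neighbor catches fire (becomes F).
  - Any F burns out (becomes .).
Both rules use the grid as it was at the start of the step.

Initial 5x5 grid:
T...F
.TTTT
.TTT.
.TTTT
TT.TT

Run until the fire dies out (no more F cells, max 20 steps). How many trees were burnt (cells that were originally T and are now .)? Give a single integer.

Step 1: +1 fires, +1 burnt (F count now 1)
Step 2: +1 fires, +1 burnt (F count now 1)
Step 3: +2 fires, +1 burnt (F count now 2)
Step 4: +3 fires, +2 burnt (F count now 3)
Step 5: +4 fires, +3 burnt (F count now 4)
Step 6: +2 fires, +4 burnt (F count now 2)
Step 7: +1 fires, +2 burnt (F count now 1)
Step 8: +1 fires, +1 burnt (F count now 1)
Step 9: +0 fires, +1 burnt (F count now 0)
Fire out after step 9
Initially T: 16, now '.': 24
Total burnt (originally-T cells now '.'): 15

Answer: 15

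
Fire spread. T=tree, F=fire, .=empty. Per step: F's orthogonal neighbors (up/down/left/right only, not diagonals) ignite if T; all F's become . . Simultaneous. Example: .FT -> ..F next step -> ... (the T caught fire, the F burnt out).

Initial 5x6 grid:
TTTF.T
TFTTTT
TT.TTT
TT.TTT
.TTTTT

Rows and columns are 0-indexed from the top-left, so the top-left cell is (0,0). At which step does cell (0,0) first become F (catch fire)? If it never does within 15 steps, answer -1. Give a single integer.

Step 1: cell (0,0)='T' (+6 fires, +2 burnt)
Step 2: cell (0,0)='F' (+5 fires, +6 burnt)
  -> target ignites at step 2
Step 3: cell (0,0)='.' (+5 fires, +5 burnt)
Step 4: cell (0,0)='.' (+5 fires, +5 burnt)
Step 5: cell (0,0)='.' (+2 fires, +5 burnt)
Step 6: cell (0,0)='.' (+1 fires, +2 burnt)
Step 7: cell (0,0)='.' (+0 fires, +1 burnt)
  fire out at step 7

2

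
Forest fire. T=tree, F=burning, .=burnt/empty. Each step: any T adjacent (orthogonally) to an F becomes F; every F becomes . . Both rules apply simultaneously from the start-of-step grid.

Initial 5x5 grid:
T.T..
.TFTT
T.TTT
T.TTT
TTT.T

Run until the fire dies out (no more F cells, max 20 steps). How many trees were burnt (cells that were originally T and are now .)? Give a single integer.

Answer: 16

Derivation:
Step 1: +4 fires, +1 burnt (F count now 4)
Step 2: +3 fires, +4 burnt (F count now 3)
Step 3: +3 fires, +3 burnt (F count now 3)
Step 4: +2 fires, +3 burnt (F count now 2)
Step 5: +2 fires, +2 burnt (F count now 2)
Step 6: +1 fires, +2 burnt (F count now 1)
Step 7: +1 fires, +1 burnt (F count now 1)
Step 8: +0 fires, +1 burnt (F count now 0)
Fire out after step 8
Initially T: 17, now '.': 24
Total burnt (originally-T cells now '.'): 16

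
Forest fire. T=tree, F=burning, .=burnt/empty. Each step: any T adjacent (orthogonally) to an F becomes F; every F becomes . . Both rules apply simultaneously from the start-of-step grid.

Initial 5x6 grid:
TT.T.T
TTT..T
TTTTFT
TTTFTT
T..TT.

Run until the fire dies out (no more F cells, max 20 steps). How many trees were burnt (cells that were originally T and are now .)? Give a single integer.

Answer: 20

Derivation:
Step 1: +5 fires, +2 burnt (F count now 5)
Step 2: +5 fires, +5 burnt (F count now 5)
Step 3: +4 fires, +5 burnt (F count now 4)
Step 4: +3 fires, +4 burnt (F count now 3)
Step 5: +2 fires, +3 burnt (F count now 2)
Step 6: +1 fires, +2 burnt (F count now 1)
Step 7: +0 fires, +1 burnt (F count now 0)
Fire out after step 7
Initially T: 21, now '.': 29
Total burnt (originally-T cells now '.'): 20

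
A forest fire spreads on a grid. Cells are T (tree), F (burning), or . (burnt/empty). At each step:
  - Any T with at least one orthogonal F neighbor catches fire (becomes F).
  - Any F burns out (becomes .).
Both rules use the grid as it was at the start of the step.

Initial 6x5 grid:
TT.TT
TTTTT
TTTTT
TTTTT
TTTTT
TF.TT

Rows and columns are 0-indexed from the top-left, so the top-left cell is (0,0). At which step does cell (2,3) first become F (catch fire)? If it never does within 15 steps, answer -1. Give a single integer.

Step 1: cell (2,3)='T' (+2 fires, +1 burnt)
Step 2: cell (2,3)='T' (+3 fires, +2 burnt)
Step 3: cell (2,3)='T' (+4 fires, +3 burnt)
Step 4: cell (2,3)='T' (+6 fires, +4 burnt)
Step 5: cell (2,3)='F' (+6 fires, +6 burnt)
  -> target ignites at step 5
Step 6: cell (2,3)='.' (+3 fires, +6 burnt)
Step 7: cell (2,3)='.' (+2 fires, +3 burnt)
Step 8: cell (2,3)='.' (+1 fires, +2 burnt)
Step 9: cell (2,3)='.' (+0 fires, +1 burnt)
  fire out at step 9

5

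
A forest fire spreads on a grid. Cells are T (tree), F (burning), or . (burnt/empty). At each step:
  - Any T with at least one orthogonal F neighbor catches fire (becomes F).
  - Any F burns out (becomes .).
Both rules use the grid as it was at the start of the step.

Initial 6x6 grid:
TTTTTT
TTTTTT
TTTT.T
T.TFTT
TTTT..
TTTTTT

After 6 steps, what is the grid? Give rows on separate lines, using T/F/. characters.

Step 1: 4 trees catch fire, 1 burn out
  TTTTTT
  TTTTTT
  TTTF.T
  T.F.FT
  TTTF..
  TTTTTT
Step 2: 5 trees catch fire, 4 burn out
  TTTTTT
  TTTFTT
  TTF..T
  T....F
  TTF...
  TTTFTT
Step 3: 8 trees catch fire, 5 burn out
  TTTFTT
  TTF.FT
  TF...F
  T.....
  TF....
  TTF.FT
Step 4: 8 trees catch fire, 8 burn out
  TTF.FT
  TF...F
  F.....
  T.....
  F.....
  TF...F
Step 5: 5 trees catch fire, 8 burn out
  TF...F
  F.....
  ......
  F.....
  ......
  F.....
Step 6: 1 trees catch fire, 5 burn out
  F.....
  ......
  ......
  ......
  ......
  ......

F.....
......
......
......
......
......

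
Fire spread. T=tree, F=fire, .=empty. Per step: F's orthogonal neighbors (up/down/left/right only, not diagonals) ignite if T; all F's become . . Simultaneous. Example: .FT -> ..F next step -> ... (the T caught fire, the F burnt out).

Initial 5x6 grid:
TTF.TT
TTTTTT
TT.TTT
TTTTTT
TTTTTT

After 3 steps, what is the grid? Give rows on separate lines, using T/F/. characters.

Step 1: 2 trees catch fire, 1 burn out
  TF..TT
  TTFTTT
  TT.TTT
  TTTTTT
  TTTTTT
Step 2: 3 trees catch fire, 2 burn out
  F...TT
  TF.FTT
  TT.TTT
  TTTTTT
  TTTTTT
Step 3: 4 trees catch fire, 3 burn out
  ....TT
  F...FT
  TF.FTT
  TTTTTT
  TTTTTT

....TT
F...FT
TF.FTT
TTTTTT
TTTTTT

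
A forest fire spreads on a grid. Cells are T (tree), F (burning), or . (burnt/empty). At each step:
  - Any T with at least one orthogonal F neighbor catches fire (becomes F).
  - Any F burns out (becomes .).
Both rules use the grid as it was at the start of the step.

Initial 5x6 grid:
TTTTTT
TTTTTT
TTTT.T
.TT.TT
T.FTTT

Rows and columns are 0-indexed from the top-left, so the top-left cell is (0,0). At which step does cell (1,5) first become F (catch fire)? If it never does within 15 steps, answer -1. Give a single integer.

Step 1: cell (1,5)='T' (+2 fires, +1 burnt)
Step 2: cell (1,5)='T' (+3 fires, +2 burnt)
Step 3: cell (1,5)='T' (+5 fires, +3 burnt)
Step 4: cell (1,5)='T' (+5 fires, +5 burnt)
Step 5: cell (1,5)='T' (+5 fires, +5 burnt)
Step 6: cell (1,5)='F' (+3 fires, +5 burnt)
  -> target ignites at step 6
Step 7: cell (1,5)='.' (+1 fires, +3 burnt)
Step 8: cell (1,5)='.' (+0 fires, +1 burnt)
  fire out at step 8

6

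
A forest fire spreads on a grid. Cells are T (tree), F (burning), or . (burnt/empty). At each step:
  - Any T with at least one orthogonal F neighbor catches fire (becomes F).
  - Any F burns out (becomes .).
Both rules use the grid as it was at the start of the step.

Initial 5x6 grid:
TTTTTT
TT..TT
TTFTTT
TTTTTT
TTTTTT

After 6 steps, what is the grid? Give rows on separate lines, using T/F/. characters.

Step 1: 3 trees catch fire, 1 burn out
  TTTTTT
  TT..TT
  TF.FTT
  TTFTTT
  TTTTTT
Step 2: 6 trees catch fire, 3 burn out
  TTTTTT
  TF..TT
  F...FT
  TF.FTT
  TTFTTT
Step 3: 8 trees catch fire, 6 burn out
  TFTTTT
  F...FT
  .....F
  F...FT
  TF.FTT
Step 4: 7 trees catch fire, 8 burn out
  F.FTFT
  .....F
  ......
  .....F
  F...FT
Step 5: 3 trees catch fire, 7 burn out
  ...F.F
  ......
  ......
  ......
  .....F
Step 6: 0 trees catch fire, 3 burn out
  ......
  ......
  ......
  ......
  ......

......
......
......
......
......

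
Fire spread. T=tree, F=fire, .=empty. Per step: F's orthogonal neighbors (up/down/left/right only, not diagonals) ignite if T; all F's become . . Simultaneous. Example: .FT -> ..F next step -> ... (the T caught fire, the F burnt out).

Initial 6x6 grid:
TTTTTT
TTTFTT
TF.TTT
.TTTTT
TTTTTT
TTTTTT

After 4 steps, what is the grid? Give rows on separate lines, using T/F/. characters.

Step 1: 7 trees catch fire, 2 burn out
  TTTFTT
  TFF.FT
  F..FTT
  .FTTTT
  TTTTTT
  TTTTTT
Step 2: 9 trees catch fire, 7 burn out
  TFF.FT
  F....F
  ....FT
  ..FFTT
  TFTTTT
  TTTTTT
Step 3: 8 trees catch fire, 9 burn out
  F....F
  ......
  .....F
  ....FT
  F.FFTT
  TFTTTT
Step 4: 5 trees catch fire, 8 burn out
  ......
  ......
  ......
  .....F
  ....FT
  F.FFTT

......
......
......
.....F
....FT
F.FFTT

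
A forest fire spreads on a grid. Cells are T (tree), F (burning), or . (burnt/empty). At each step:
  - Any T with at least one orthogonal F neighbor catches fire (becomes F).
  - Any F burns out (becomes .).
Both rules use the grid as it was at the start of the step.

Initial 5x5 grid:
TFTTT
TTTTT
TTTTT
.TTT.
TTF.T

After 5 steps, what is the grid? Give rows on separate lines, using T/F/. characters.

Step 1: 5 trees catch fire, 2 burn out
  F.FTT
  TFTTT
  TTTTT
  .TFT.
  TF..T
Step 2: 8 trees catch fire, 5 burn out
  ...FT
  F.FTT
  TFFTT
  .F.F.
  F...T
Step 3: 4 trees catch fire, 8 burn out
  ....F
  ...FT
  F..FT
  .....
  ....T
Step 4: 2 trees catch fire, 4 burn out
  .....
  ....F
  ....F
  .....
  ....T
Step 5: 0 trees catch fire, 2 burn out
  .....
  .....
  .....
  .....
  ....T

.....
.....
.....
.....
....T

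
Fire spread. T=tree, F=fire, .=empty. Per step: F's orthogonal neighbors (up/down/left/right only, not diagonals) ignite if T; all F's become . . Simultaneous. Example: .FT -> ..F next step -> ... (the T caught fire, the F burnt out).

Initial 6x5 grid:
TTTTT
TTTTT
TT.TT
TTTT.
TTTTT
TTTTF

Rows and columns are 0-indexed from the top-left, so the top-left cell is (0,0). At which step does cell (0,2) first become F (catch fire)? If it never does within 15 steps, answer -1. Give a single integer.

Step 1: cell (0,2)='T' (+2 fires, +1 burnt)
Step 2: cell (0,2)='T' (+2 fires, +2 burnt)
Step 3: cell (0,2)='T' (+3 fires, +2 burnt)
Step 4: cell (0,2)='T' (+4 fires, +3 burnt)
Step 5: cell (0,2)='T' (+4 fires, +4 burnt)
Step 6: cell (0,2)='T' (+5 fires, +4 burnt)
Step 7: cell (0,2)='F' (+4 fires, +5 burnt)
  -> target ignites at step 7
Step 8: cell (0,2)='.' (+2 fires, +4 burnt)
Step 9: cell (0,2)='.' (+1 fires, +2 burnt)
Step 10: cell (0,2)='.' (+0 fires, +1 burnt)
  fire out at step 10

7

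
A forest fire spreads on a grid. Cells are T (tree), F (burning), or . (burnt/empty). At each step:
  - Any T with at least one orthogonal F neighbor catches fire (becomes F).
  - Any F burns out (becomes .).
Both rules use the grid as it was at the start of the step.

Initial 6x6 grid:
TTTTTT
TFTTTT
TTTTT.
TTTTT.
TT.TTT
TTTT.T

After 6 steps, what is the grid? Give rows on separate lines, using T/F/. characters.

Step 1: 4 trees catch fire, 1 burn out
  TFTTTT
  F.FTTT
  TFTTT.
  TTTTT.
  TT.TTT
  TTTT.T
Step 2: 6 trees catch fire, 4 burn out
  F.FTTT
  ...FTT
  F.FTT.
  TFTTT.
  TT.TTT
  TTTT.T
Step 3: 6 trees catch fire, 6 burn out
  ...FTT
  ....FT
  ...FT.
  F.FTT.
  TF.TTT
  TTTT.T
Step 4: 6 trees catch fire, 6 burn out
  ....FT
  .....F
  ....F.
  ...FT.
  F..TTT
  TFTT.T
Step 5: 5 trees catch fire, 6 burn out
  .....F
  ......
  ......
  ....F.
  ...FTT
  F.FT.T
Step 6: 2 trees catch fire, 5 burn out
  ......
  ......
  ......
  ......
  ....FT
  ...F.T

......
......
......
......
....FT
...F.T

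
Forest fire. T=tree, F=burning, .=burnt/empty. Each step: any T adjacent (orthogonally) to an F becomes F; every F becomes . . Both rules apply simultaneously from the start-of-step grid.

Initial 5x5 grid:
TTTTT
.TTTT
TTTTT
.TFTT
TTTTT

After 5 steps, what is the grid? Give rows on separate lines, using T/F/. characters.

Step 1: 4 trees catch fire, 1 burn out
  TTTTT
  .TTTT
  TTFTT
  .F.FT
  TTFTT
Step 2: 6 trees catch fire, 4 burn out
  TTTTT
  .TFTT
  TF.FT
  ....F
  TF.FT
Step 3: 7 trees catch fire, 6 burn out
  TTFTT
  .F.FT
  F...F
  .....
  F...F
Step 4: 3 trees catch fire, 7 burn out
  TF.FT
  ....F
  .....
  .....
  .....
Step 5: 2 trees catch fire, 3 burn out
  F...F
  .....
  .....
  .....
  .....

F...F
.....
.....
.....
.....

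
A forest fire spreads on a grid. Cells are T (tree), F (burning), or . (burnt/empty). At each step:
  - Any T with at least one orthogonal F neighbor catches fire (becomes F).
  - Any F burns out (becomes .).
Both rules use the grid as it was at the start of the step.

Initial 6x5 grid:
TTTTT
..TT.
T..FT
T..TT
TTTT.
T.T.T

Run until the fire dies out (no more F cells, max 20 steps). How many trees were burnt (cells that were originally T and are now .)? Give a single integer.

Step 1: +3 fires, +1 burnt (F count now 3)
Step 2: +4 fires, +3 burnt (F count now 4)
Step 3: +3 fires, +4 burnt (F count now 3)
Step 4: +3 fires, +3 burnt (F count now 3)
Step 5: +2 fires, +3 burnt (F count now 2)
Step 6: +2 fires, +2 burnt (F count now 2)
Step 7: +1 fires, +2 burnt (F count now 1)
Step 8: +0 fires, +1 burnt (F count now 0)
Fire out after step 8
Initially T: 19, now '.': 29
Total burnt (originally-T cells now '.'): 18

Answer: 18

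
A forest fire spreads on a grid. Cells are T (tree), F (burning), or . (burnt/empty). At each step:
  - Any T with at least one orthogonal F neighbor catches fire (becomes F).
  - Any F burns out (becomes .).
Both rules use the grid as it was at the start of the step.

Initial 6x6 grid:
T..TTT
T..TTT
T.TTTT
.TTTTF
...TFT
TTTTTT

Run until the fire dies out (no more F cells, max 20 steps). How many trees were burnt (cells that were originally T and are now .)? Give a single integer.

Step 1: +5 fires, +2 burnt (F count now 5)
Step 2: +5 fires, +5 burnt (F count now 5)
Step 3: +5 fires, +5 burnt (F count now 5)
Step 4: +5 fires, +5 burnt (F count now 5)
Step 5: +2 fires, +5 burnt (F count now 2)
Step 6: +0 fires, +2 burnt (F count now 0)
Fire out after step 6
Initially T: 25, now '.': 33
Total burnt (originally-T cells now '.'): 22

Answer: 22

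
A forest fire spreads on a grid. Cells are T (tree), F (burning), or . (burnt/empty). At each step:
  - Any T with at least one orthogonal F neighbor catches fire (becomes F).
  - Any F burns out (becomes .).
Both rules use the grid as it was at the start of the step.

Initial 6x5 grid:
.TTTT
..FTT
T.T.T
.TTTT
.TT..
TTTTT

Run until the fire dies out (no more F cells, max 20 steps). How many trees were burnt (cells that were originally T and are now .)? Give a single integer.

Answer: 19

Derivation:
Step 1: +3 fires, +1 burnt (F count now 3)
Step 2: +4 fires, +3 burnt (F count now 4)
Step 3: +5 fires, +4 burnt (F count now 5)
Step 4: +3 fires, +5 burnt (F count now 3)
Step 5: +2 fires, +3 burnt (F count now 2)
Step 6: +2 fires, +2 burnt (F count now 2)
Step 7: +0 fires, +2 burnt (F count now 0)
Fire out after step 7
Initially T: 20, now '.': 29
Total burnt (originally-T cells now '.'): 19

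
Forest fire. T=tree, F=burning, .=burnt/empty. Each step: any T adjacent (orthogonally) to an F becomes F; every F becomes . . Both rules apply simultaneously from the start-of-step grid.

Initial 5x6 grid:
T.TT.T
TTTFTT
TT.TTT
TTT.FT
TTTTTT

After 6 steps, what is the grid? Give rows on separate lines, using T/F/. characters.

Step 1: 7 trees catch fire, 2 burn out
  T.TF.T
  TTF.FT
  TT.FFT
  TTT..F
  TTTTFT
Step 2: 6 trees catch fire, 7 burn out
  T.F..T
  TF...F
  TT...F
  TTT...
  TTTF.F
Step 3: 4 trees catch fire, 6 burn out
  T....F
  F.....
  TF....
  TTT...
  TTF...
Step 4: 5 trees catch fire, 4 burn out
  F.....
  ......
  F.....
  TFF...
  TF....
Step 5: 2 trees catch fire, 5 burn out
  ......
  ......
  ......
  F.....
  F.....
Step 6: 0 trees catch fire, 2 burn out
  ......
  ......
  ......
  ......
  ......

......
......
......
......
......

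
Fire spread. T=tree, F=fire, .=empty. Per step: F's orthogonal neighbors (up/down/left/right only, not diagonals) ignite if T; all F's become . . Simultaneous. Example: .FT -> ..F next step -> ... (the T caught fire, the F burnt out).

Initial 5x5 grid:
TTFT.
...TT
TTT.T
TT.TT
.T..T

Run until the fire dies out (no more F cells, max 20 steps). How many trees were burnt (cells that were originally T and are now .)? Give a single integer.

Step 1: +2 fires, +1 burnt (F count now 2)
Step 2: +2 fires, +2 burnt (F count now 2)
Step 3: +1 fires, +2 burnt (F count now 1)
Step 4: +1 fires, +1 burnt (F count now 1)
Step 5: +1 fires, +1 burnt (F count now 1)
Step 6: +2 fires, +1 burnt (F count now 2)
Step 7: +0 fires, +2 burnt (F count now 0)
Fire out after step 7
Initially T: 15, now '.': 19
Total burnt (originally-T cells now '.'): 9

Answer: 9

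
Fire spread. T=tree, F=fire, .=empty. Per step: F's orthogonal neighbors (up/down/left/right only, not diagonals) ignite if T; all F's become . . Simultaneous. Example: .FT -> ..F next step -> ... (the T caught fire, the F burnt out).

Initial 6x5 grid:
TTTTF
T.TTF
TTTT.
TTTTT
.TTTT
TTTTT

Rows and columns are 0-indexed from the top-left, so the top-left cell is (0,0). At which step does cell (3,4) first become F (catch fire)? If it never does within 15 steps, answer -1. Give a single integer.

Step 1: cell (3,4)='T' (+2 fires, +2 burnt)
Step 2: cell (3,4)='T' (+3 fires, +2 burnt)
Step 3: cell (3,4)='T' (+3 fires, +3 burnt)
Step 4: cell (3,4)='F' (+5 fires, +3 burnt)
  -> target ignites at step 4
Step 5: cell (3,4)='.' (+6 fires, +5 burnt)
Step 6: cell (3,4)='.' (+4 fires, +6 burnt)
Step 7: cell (3,4)='.' (+1 fires, +4 burnt)
Step 8: cell (3,4)='.' (+1 fires, +1 burnt)
Step 9: cell (3,4)='.' (+0 fires, +1 burnt)
  fire out at step 9

4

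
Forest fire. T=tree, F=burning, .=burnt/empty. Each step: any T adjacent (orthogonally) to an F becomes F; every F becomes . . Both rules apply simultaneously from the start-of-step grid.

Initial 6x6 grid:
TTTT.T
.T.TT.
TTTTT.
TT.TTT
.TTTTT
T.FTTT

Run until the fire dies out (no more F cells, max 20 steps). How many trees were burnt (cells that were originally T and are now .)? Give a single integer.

Answer: 25

Derivation:
Step 1: +2 fires, +1 burnt (F count now 2)
Step 2: +3 fires, +2 burnt (F count now 3)
Step 3: +4 fires, +3 burnt (F count now 4)
Step 4: +5 fires, +4 burnt (F count now 5)
Step 5: +6 fires, +5 burnt (F count now 6)
Step 6: +3 fires, +6 burnt (F count now 3)
Step 7: +2 fires, +3 burnt (F count now 2)
Step 8: +0 fires, +2 burnt (F count now 0)
Fire out after step 8
Initially T: 27, now '.': 34
Total burnt (originally-T cells now '.'): 25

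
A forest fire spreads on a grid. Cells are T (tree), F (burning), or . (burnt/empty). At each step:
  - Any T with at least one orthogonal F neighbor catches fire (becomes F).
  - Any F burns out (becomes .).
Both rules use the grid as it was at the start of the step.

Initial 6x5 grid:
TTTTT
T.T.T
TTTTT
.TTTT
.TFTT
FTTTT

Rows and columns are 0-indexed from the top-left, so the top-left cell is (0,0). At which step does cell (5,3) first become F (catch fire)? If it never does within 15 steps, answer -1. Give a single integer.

Step 1: cell (5,3)='T' (+5 fires, +2 burnt)
Step 2: cell (5,3)='F' (+5 fires, +5 burnt)
  -> target ignites at step 2
Step 3: cell (5,3)='.' (+5 fires, +5 burnt)
Step 4: cell (5,3)='.' (+3 fires, +5 burnt)
Step 5: cell (5,3)='.' (+4 fires, +3 burnt)
Step 6: cell (5,3)='.' (+2 fires, +4 burnt)
Step 7: cell (5,3)='.' (+0 fires, +2 burnt)
  fire out at step 7

2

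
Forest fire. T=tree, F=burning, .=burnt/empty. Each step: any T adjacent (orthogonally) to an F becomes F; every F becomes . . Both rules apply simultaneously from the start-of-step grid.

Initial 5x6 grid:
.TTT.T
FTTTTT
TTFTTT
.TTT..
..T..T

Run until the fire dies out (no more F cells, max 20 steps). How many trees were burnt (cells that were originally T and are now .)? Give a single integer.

Step 1: +6 fires, +2 burnt (F count now 6)
Step 2: +7 fires, +6 burnt (F count now 7)
Step 3: +3 fires, +7 burnt (F count now 3)
Step 4: +1 fires, +3 burnt (F count now 1)
Step 5: +1 fires, +1 burnt (F count now 1)
Step 6: +0 fires, +1 burnt (F count now 0)
Fire out after step 6
Initially T: 19, now '.': 29
Total burnt (originally-T cells now '.'): 18

Answer: 18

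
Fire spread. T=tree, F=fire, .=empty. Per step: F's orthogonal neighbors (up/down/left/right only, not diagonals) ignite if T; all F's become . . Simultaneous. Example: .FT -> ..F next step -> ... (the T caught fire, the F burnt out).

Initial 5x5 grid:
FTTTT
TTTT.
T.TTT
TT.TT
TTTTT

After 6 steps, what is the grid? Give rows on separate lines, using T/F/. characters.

Step 1: 2 trees catch fire, 1 burn out
  .FTTT
  FTTT.
  T.TTT
  TT.TT
  TTTTT
Step 2: 3 trees catch fire, 2 burn out
  ..FTT
  .FTT.
  F.TTT
  TT.TT
  TTTTT
Step 3: 3 trees catch fire, 3 burn out
  ...FT
  ..FT.
  ..TTT
  FT.TT
  TTTTT
Step 4: 5 trees catch fire, 3 burn out
  ....F
  ...F.
  ..FTT
  .F.TT
  FTTTT
Step 5: 2 trees catch fire, 5 burn out
  .....
  .....
  ...FT
  ...TT
  .FTTT
Step 6: 3 trees catch fire, 2 burn out
  .....
  .....
  ....F
  ...FT
  ..FTT

.....
.....
....F
...FT
..FTT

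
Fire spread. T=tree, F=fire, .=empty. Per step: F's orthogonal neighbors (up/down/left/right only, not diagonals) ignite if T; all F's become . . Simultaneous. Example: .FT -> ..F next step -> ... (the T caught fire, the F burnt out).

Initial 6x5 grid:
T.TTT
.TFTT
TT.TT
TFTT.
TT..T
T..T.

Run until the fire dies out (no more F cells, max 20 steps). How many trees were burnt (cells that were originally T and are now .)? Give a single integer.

Step 1: +7 fires, +2 burnt (F count now 7)
Step 2: +6 fires, +7 burnt (F count now 6)
Step 3: +3 fires, +6 burnt (F count now 3)
Step 4: +0 fires, +3 burnt (F count now 0)
Fire out after step 4
Initially T: 19, now '.': 27
Total burnt (originally-T cells now '.'): 16

Answer: 16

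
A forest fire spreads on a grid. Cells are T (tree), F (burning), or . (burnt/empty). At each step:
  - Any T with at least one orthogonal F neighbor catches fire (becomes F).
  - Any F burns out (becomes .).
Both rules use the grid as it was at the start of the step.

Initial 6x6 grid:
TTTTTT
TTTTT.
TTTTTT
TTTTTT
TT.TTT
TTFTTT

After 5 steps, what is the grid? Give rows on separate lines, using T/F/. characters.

Step 1: 2 trees catch fire, 1 burn out
  TTTTTT
  TTTTT.
  TTTTTT
  TTTTTT
  TT.TTT
  TF.FTT
Step 2: 4 trees catch fire, 2 burn out
  TTTTTT
  TTTTT.
  TTTTTT
  TTTTTT
  TF.FTT
  F...FT
Step 3: 5 trees catch fire, 4 burn out
  TTTTTT
  TTTTT.
  TTTTTT
  TFTFTT
  F...FT
  .....F
Step 4: 6 trees catch fire, 5 burn out
  TTTTTT
  TTTTT.
  TFTFTT
  F.F.FT
  .....F
  ......
Step 5: 6 trees catch fire, 6 burn out
  TTTTTT
  TFTFT.
  F.F.FT
  .....F
  ......
  ......

TTTTTT
TFTFT.
F.F.FT
.....F
......
......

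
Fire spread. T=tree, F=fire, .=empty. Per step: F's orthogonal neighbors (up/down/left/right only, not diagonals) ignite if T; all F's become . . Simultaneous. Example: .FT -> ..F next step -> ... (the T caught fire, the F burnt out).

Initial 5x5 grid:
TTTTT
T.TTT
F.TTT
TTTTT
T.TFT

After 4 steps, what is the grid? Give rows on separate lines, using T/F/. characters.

Step 1: 5 trees catch fire, 2 burn out
  TTTTT
  F.TTT
  ..TTT
  FTTFT
  T.F.F
Step 2: 6 trees catch fire, 5 burn out
  FTTTT
  ..TTT
  ..TFT
  .FF.F
  F....
Step 3: 4 trees catch fire, 6 burn out
  .FTTT
  ..TFT
  ..F.F
  .....
  .....
Step 4: 4 trees catch fire, 4 burn out
  ..FFT
  ..F.F
  .....
  .....
  .....

..FFT
..F.F
.....
.....
.....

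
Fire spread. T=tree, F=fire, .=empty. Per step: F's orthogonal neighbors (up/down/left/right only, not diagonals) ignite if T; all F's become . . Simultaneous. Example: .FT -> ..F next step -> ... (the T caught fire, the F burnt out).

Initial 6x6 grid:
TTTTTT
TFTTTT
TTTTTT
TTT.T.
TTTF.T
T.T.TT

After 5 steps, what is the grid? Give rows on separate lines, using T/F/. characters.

Step 1: 5 trees catch fire, 2 burn out
  TFTTTT
  F.FTTT
  TFTTTT
  TTT.T.
  TTF..T
  T.T.TT
Step 2: 9 trees catch fire, 5 burn out
  F.FTTT
  ...FTT
  F.FTTT
  TFF.T.
  TF...T
  T.F.TT
Step 3: 5 trees catch fire, 9 burn out
  ...FTT
  ....FT
  ...FTT
  F...T.
  F....T
  T...TT
Step 4: 4 trees catch fire, 5 burn out
  ....FT
  .....F
  ....FT
  ....T.
  .....T
  F...TT
Step 5: 3 trees catch fire, 4 burn out
  .....F
  ......
  .....F
  ....F.
  .....T
  ....TT

.....F
......
.....F
....F.
.....T
....TT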